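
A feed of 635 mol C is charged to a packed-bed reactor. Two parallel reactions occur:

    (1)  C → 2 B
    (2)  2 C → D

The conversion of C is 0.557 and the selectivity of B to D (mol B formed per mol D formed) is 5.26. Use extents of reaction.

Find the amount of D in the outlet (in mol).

Conversion of C: C consumed = 0.557 × 635 = 353.7 mol = 1ξ₁ + 2ξ₂.
Selectivity: 2ξ₁ / (1ξ₂) = 5.26 → ξ₁ = 2.63 ξ₂.
Substitute: (1·2.63 + 2) ξ₂ = 353.7 → ξ₂ = 76.39 mol, ξ₁ = 200.9 mol.
Outlet amounts (n = n₀ + Σ ν·ξ):
  C: 635 − 1(200.9) − 2(76.39) = 281.3
  B: 0 + 2(200.9) = 401.8
  D: 0 + 1(76.39) = 76.39

76.4 mol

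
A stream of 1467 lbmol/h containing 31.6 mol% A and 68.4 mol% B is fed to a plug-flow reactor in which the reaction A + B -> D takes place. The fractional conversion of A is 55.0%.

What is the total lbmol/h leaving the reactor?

1210 lbmol/h

A reacted = 0.55 × 463.6 = 255 lbmol/h; ν_A = −1, so ξ = 255/1 = 255 lbmol/h.
Outlet amounts (n = n₀ + ν ξ):
  A: 463.6 − 1(255) = 208.6
  B: 1003 − 1(255) = 748.5
  D: 0 + 1(255) = 255
Total out = 208.6 + 748.5 + 255 = 1212 lbmol/h.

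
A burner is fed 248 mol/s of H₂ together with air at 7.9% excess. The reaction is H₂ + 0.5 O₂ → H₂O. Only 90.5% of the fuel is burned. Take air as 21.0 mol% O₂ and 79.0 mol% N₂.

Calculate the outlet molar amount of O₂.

Stoichiometric O₂ = 0.5 × 248 = 124 mol/s; O₂ fed = 124 × 1.079 = 133.8 mol/s.
N₂ fed = 133.8 × 79/21 = 503.3 mol/s.
Fuel reacted = 0.905 × 248 → ξ = 224.4 mol/s.
Outlet (n = n₀ + ν ξ):
  H₂: 248 − 1(224.4) = 23.56
  O₂: 133.8 − 0.5(224.4) = 21.58
  N₂: 503.3 (inert)
  H₂O: 0 + 1(224.4) = 224.4

21.6 mol/s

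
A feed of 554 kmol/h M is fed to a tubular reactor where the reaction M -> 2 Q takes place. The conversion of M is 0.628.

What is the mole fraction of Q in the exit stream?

0.771

M reacted = 0.628 × 554 = 347.9 kmol/h; ν_M = −1, so ξ = 347.9/1 = 347.9 kmol/h.
Outlet amounts (n = n₀ + ν ξ):
  M: 554 − 1(347.9) = 206.1
  Q: 0 + 2(347.9) = 695.8
Total out = 901.9 kmol/h; y_Q = 695.8 / 901.9 = 0.7715.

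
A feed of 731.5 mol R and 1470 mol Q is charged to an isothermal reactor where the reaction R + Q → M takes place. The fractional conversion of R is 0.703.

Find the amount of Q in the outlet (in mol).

956 mol

R reacted = 0.703 × 731.5 = 514.2 mol; ν_R = −1, so ξ = 514.2/1 = 514.2 mol.
Outlet amounts (n = n₀ + ν ξ):
  R: 731.5 − 1(514.2) = 217.3
  Q: 1470 − 1(514.2) = 955.8
  M: 0 + 1(514.2) = 514.2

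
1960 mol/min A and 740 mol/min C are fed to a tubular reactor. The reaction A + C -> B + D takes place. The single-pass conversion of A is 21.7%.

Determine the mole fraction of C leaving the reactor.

0.117

A reacted = 0.217 × 1960 = 425.3 mol/min; ν_A = −1, so ξ = 425.3/1 = 425.3 mol/min.
Outlet amounts (n = n₀ + ν ξ):
  A: 1960 − 1(425.3) = 1535
  C: 740 − 1(425.3) = 314.7
  B: 0 + 1(425.3) = 425.3
  D: 0 + 1(425.3) = 425.3
Total out = 2700 mol/min; y_C = 314.7 / 2700 = 0.1165.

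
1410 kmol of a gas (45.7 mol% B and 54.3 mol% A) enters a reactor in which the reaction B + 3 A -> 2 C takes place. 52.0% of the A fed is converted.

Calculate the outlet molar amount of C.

265 kmol

A reacted = 0.52 × 765.6 = 398.1 kmol; ν_A = −3, so ξ = 398.1/3 = 132.7 kmol.
Outlet amounts (n = n₀ + ν ξ):
  B: 644.4 − 1(132.7) = 511.7
  A: 765.6 − 3(132.7) = 367.5
  C: 0 + 2(132.7) = 265.4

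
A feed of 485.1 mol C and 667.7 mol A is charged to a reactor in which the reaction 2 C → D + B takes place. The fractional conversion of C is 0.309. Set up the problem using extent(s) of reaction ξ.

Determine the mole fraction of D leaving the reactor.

0.065

C reacted = 0.309 × 485.1 = 149.9 mol; ν_C = −2, so ξ = 149.9/2 = 74.95 mol.
Outlet amounts (n = n₀ + ν ξ):
  C: 485.1 − 2(74.95) = 335.2
  D: 0 + 1(74.95) = 74.95
  B: 0 + 1(74.95) = 74.95
  A: 667.7 (inert)
Total out = 1153 mol; y_D = 74.95 / 1153 = 0.06501.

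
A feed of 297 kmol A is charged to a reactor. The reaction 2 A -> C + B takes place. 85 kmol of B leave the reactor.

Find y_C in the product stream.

For B: n = n₀ + 1ξ → 85 = 0 + 1ξ, giving ξ = 85 kmol.
Outlet amounts (n = n₀ + ν ξ):
  A: 297 − 2(85) = 127
  C: 0 + 1(85) = 85
  B: 0 + 1(85) = 85
Total out = 297 kmol; y_C = 85 / 297 = 0.2862.

0.286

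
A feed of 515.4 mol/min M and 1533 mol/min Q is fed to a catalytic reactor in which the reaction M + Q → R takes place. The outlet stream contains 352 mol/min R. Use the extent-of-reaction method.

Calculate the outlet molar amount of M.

For R: n = n₀ + 1ξ → 352 = 0 + 1ξ, giving ξ = 352 mol/min.
Outlet amounts (n = n₀ + ν ξ):
  M: 515.4 − 1(352) = 163.4
  Q: 1533 − 1(352) = 1181
  R: 0 + 1(352) = 352

163 mol/min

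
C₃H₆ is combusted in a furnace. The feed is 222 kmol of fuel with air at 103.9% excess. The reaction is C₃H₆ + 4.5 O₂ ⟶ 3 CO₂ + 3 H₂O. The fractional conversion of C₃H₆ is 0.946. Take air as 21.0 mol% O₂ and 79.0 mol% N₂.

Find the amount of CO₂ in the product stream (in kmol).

Stoichiometric O₂ = 4.5 × 222 = 999 kmol; O₂ fed = 999 × 2.039 = 2037 kmol.
N₂ fed = 2037 × 79/21 = 7663 kmol.
Fuel reacted = 0.946 × 222 → ξ = 210 kmol.
Outlet (n = n₀ + ν ξ):
  C₃H₆: 222 − 1(210) = 11.99
  O₂: 2037 − 4.5(210) = 1092
  N₂: 7663 (inert)
  CO₂: 0 + 3(210) = 630
  H₂O: 0 + 3(210) = 630

630 kmol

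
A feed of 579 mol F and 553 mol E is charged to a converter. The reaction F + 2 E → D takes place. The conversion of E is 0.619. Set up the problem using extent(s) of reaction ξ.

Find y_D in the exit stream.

E reacted = 0.619 × 553 = 342.3 mol; ν_E = −2, so ξ = 342.3/2 = 171.2 mol.
Outlet amounts (n = n₀ + ν ξ):
  F: 579 − 1(171.2) = 407.8
  E: 553 − 2(171.2) = 210.7
  D: 0 + 1(171.2) = 171.2
Total out = 789.7 mol; y_D = 171.2 / 789.7 = 0.2167.

0.217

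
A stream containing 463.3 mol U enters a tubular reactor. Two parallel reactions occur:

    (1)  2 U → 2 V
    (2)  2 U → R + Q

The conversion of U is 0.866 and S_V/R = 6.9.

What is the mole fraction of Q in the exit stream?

0.0973

Conversion of U: U consumed = 0.866 × 463.3 = 401.2 mol = 2ξ₁ + 2ξ₂.
Selectivity: 2ξ₁ / (1ξ₂) = 6.9 → ξ₁ = 3.45 ξ₂.
Substitute: (2·3.45 + 2) ξ₂ = 401.2 → ξ₂ = 45.08 mol, ξ₁ = 155.5 mol.
Outlet amounts (n = n₀ + Σ ν·ξ):
  U: 463.3 − 2(155.5) − 2(45.08) = 62.08
  V: 0 + 2(155.5) = 311.1
  R: 0 + 1(45.08) = 45.08
  Q: 0 + 1(45.08) = 45.08
Total out = 463.3 mol; y_Q = 45.08 / 463.3 = 0.0973.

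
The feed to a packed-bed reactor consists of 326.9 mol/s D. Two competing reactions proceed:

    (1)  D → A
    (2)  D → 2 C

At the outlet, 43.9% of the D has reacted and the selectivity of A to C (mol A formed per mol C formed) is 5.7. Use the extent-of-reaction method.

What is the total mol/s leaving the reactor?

338 mol/s

Conversion of D: D consumed = 0.439 × 326.9 = 143.5 mol/s = 1ξ₁ + 1ξ₂.
Selectivity: 1ξ₁ / (2ξ₂) = 5.7 → ξ₁ = 11.4 ξ₂.
Substitute: (1·11.4 + 1) ξ₂ = 143.5 → ξ₂ = 11.57 mol/s, ξ₁ = 131.9 mol/s.
Outlet amounts (n = n₀ + Σ ν·ξ):
  D: 326.9 − 1(131.9) − 1(11.57) = 183.4
  A: 0 + 1(131.9) = 131.9
  C: 0 + 2(11.57) = 23.15
Total out = 183.4 + 131.9 + 23.15 = 338.5 mol/s.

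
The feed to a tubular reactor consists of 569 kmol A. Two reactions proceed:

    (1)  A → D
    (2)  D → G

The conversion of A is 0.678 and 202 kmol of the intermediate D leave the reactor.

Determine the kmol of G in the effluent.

184 kmol

Conversion of A: A consumed = 1ξ₁ = 0.678 × 569 → ξ₁ = 385.8 kmol.
D balance: n_D = 0 + 1ξ₁ − 1ξ₂ = 202 → ξ₂ = (1·385.8 − 202)/1 = 183.8 kmol.
Outlet amounts (n = n₀ + Σ ν·ξ):
  A: 569 − 1(385.8) = 183.2
  D: 0 + 1(385.8) − 1(183.8) = 202
  G: 0 + 1(183.8) = 183.8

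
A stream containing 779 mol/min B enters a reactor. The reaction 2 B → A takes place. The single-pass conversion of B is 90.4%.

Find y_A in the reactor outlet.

0.825

B reacted = 0.904 × 779 = 704.2 mol/min; ν_B = −2, so ξ = 704.2/2 = 352.1 mol/min.
Outlet amounts (n = n₀ + ν ξ):
  B: 779 − 2(352.1) = 74.78
  A: 0 + 1(352.1) = 352.1
Total out = 426.9 mol/min; y_A = 352.1 / 426.9 = 0.8248.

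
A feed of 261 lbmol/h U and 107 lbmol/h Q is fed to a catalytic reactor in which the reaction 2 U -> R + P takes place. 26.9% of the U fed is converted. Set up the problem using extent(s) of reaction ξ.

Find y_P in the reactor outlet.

0.0954

U reacted = 0.269 × 261 = 70.21 lbmol/h; ν_U = −2, so ξ = 70.21/2 = 35.1 lbmol/h.
Outlet amounts (n = n₀ + ν ξ):
  U: 261 − 2(35.1) = 190.8
  R: 0 + 1(35.1) = 35.1
  P: 0 + 1(35.1) = 35.1
  Q: 107 (inert)
Total out = 368 lbmol/h; y_P = 35.1 / 368 = 0.09539.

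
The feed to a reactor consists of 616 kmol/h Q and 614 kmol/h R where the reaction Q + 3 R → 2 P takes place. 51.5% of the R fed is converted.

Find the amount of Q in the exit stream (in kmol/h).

R reacted = 0.515 × 614 = 316.2 kmol/h; ν_R = −3, so ξ = 316.2/3 = 105.4 kmol/h.
Outlet amounts (n = n₀ + ν ξ):
  Q: 616 − 1(105.4) = 510.6
  R: 614 − 3(105.4) = 297.8
  P: 0 + 2(105.4) = 210.8

511 kmol/h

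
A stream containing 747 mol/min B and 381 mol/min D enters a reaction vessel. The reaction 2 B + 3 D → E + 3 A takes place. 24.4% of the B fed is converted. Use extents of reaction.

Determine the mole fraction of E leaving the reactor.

0.0879

B reacted = 0.244 × 747 = 182.3 mol/min; ν_B = −2, so ξ = 182.3/2 = 91.13 mol/min.
Outlet amounts (n = n₀ + ν ξ):
  B: 747 − 2(91.13) = 564.7
  D: 381 − 3(91.13) = 107.6
  E: 0 + 1(91.13) = 91.13
  A: 0 + 3(91.13) = 273.4
Total out = 1037 mol/min; y_E = 91.13 / 1037 = 0.08789.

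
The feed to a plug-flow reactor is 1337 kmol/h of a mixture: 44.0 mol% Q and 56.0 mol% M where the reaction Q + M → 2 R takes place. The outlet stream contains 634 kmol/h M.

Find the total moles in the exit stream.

1340 kmol/h

For M: n = n₀ − 1ξ → 634 = 748.7 − 1ξ, giving ξ = 114.7 kmol/h.
Outlet amounts (n = n₀ + ν ξ):
  Q: 588.3 − 1(114.7) = 473.6
  M: 748.7 − 1(114.7) = 634
  R: 0 + 2(114.7) = 229.4
Total out = 473.6 + 634 + 229.4 = 1337 kmol/h.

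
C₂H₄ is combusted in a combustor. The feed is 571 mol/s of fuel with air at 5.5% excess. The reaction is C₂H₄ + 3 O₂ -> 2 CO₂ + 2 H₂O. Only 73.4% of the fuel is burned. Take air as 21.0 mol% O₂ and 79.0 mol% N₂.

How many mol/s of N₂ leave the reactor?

Stoichiometric O₂ = 3 × 571 = 1713 mol/s; O₂ fed = 1713 × 1.055 = 1807 mol/s.
N₂ fed = 1807 × 79/21 = 6799 mol/s.
Fuel reacted = 0.734 × 571 → ξ = 419.1 mol/s.
Outlet (n = n₀ + ν ξ):
  C₂H₄: 571 − 1(419.1) = 151.9
  O₂: 1807 − 3(419.1) = 549.9
  N₂: 6799 (inert)
  CO₂: 0 + 2(419.1) = 838.2
  H₂O: 0 + 2(419.1) = 838.2

6800 mol/s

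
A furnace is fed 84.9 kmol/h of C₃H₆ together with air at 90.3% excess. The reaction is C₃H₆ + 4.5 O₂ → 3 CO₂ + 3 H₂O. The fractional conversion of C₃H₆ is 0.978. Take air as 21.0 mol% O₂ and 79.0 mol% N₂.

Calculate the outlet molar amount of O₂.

Stoichiometric O₂ = 4.5 × 84.9 = 382.1 kmol/h; O₂ fed = 382.1 × 1.903 = 727 kmol/h.
N₂ fed = 727 × 79/21 = 2735 kmol/h.
Fuel reacted = 0.978 × 84.9 → ξ = 83.03 kmol/h.
Outlet (n = n₀ + ν ξ):
  C₃H₆: 84.9 − 1(83.03) = 1.868
  O₂: 727 − 4.5(83.03) = 353.4
  N₂: 2735 (inert)
  CO₂: 0 + 3(83.03) = 249.1
  H₂O: 0 + 3(83.03) = 249.1

353 kmol/h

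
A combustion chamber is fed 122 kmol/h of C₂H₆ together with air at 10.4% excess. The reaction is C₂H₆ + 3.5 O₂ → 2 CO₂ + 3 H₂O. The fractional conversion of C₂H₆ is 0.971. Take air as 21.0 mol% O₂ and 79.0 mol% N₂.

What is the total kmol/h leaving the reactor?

2430 kmol/h

Stoichiometric O₂ = 3.5 × 122 = 427 kmol/h; O₂ fed = 427 × 1.104 = 471.4 kmol/h.
N₂ fed = 471.4 × 79/21 = 1773 kmol/h.
Fuel reacted = 0.971 × 122 → ξ = 118.5 kmol/h.
Outlet (n = n₀ + ν ξ):
  C₂H₆: 122 − 1(118.5) = 3.538
  O₂: 471.4 − 3.5(118.5) = 56.79
  N₂: 1773 (inert)
  CO₂: 0 + 2(118.5) = 236.9
  H₂O: 0 + 3(118.5) = 355.4
Total out = 3.538 + 56.79 + 1773 + 236.9 + 355.4 = 2426 kmol/h.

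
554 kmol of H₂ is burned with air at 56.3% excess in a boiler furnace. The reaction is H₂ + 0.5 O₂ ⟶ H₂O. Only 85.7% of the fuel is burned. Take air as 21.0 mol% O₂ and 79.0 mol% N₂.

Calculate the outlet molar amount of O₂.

Stoichiometric O₂ = 0.5 × 554 = 277 kmol; O₂ fed = 277 × 1.563 = 433 kmol.
N₂ fed = 433 × 79/21 = 1629 kmol.
Fuel reacted = 0.857 × 554 → ξ = 474.8 kmol.
Outlet (n = n₀ + ν ξ):
  H₂: 554 − 1(474.8) = 79.22
  O₂: 433 − 0.5(474.8) = 195.6
  N₂: 1629 (inert)
  H₂O: 0 + 1(474.8) = 474.8

196 kmol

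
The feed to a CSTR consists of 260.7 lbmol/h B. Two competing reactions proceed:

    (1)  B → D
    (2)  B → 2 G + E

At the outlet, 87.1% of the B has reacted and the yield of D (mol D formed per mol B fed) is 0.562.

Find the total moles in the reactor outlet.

Yield of D: 1ξ₁ / 260.7 = 0.562 → ξ₁ = 146.5 lbmol/h.
Conversion of B: 1ξ₁ + 1ξ₂ = 0.871 × 260.7 = 227.1 → ξ₂ = 80.56 lbmol/h.
Outlet amounts (n = n₀ + Σ ν·ξ):
  B: 260.7 − 1(146.5) − 1(80.56) = 33.63
  D: 0 + 1(146.5) = 146.5
  G: 0 + 2(80.56) = 161.1
  E: 0 + 1(80.56) = 80.56
Total out = 33.63 + 146.5 + 161.1 + 80.56 = 421.8 lbmol/h.

422 lbmol/h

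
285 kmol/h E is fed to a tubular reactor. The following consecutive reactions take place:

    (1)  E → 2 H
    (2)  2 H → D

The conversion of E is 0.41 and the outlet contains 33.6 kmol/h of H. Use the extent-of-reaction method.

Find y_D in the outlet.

0.332

Conversion of E: E consumed = 1ξ₁ = 0.41 × 285 → ξ₁ = 116.8 kmol/h.
H balance: n_H = 0 + 2ξ₁ − 2ξ₂ = 33.6 → ξ₂ = (2·116.8 − 33.6)/2 = 100 kmol/h.
Outlet amounts (n = n₀ + Σ ν·ξ):
  E: 285 − 1(116.8) = 168.2
  H: 0 + 2(116.8) − 2(100) = 33.6
  D: 0 + 1(100) = 100
Total out = 301.8 kmol/h; y_D = 100 / 301.8 = 0.3315.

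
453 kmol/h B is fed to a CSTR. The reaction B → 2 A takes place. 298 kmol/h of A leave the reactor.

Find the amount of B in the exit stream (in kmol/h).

For A: n = n₀ + 2ξ → 298 = 0 + 2ξ, giving ξ = 149 kmol/h.
Outlet amounts (n = n₀ + ν ξ):
  B: 453 − 1(149) = 304
  A: 0 + 2(149) = 298

304 kmol/h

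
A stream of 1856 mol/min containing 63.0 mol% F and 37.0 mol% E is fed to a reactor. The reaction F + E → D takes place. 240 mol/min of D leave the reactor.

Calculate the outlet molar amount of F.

For D: n = n₀ + 1ξ → 240 = 0 + 1ξ, giving ξ = 240 mol/min.
Outlet amounts (n = n₀ + ν ξ):
  F: 1169 − 1(240) = 929.3
  E: 686.7 − 1(240) = 446.7
  D: 0 + 1(240) = 240

929 mol/min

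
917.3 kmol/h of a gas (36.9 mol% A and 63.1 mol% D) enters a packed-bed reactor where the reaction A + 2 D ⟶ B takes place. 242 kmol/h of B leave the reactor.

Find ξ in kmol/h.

For B: n = n₀ + 1ξ → 242 = 0 + 1ξ, giving ξ = 242 kmol/h.
Outlet amounts (n = n₀ + ν ξ):
  A: 338.5 − 1(242) = 96.48
  D: 578.8 − 2(242) = 94.82
  B: 0 + 1(242) = 242

ξ = 242 kmol/h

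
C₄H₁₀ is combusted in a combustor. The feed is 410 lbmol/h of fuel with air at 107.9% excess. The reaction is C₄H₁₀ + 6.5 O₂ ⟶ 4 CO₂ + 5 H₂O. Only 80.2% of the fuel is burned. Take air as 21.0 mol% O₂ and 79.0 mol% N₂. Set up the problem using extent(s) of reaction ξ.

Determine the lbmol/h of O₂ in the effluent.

Stoichiometric O₂ = 6.5 × 410 = 2665 lbmol/h; O₂ fed = 2665 × 2.079 = 5541 lbmol/h.
N₂ fed = 5541 × 79/21 = 20840 lbmol/h.
Fuel reacted = 0.802 × 410 → ξ = 328.8 lbmol/h.
Outlet (n = n₀ + ν ξ):
  C₄H₁₀: 410 − 1(328.8) = 81.18
  O₂: 5541 − 6.5(328.8) = 3403
  N₂: 20840 (inert)
  CO₂: 0 + 4(328.8) = 1315
  H₂O: 0 + 5(328.8) = 1644

3400 lbmol/h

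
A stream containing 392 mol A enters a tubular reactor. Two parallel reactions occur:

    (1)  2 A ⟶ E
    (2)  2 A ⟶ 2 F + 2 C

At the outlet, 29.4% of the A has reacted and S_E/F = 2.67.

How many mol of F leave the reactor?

Conversion of A: A consumed = 0.294 × 392 = 115.2 mol = 2ξ₁ + 2ξ₂.
Selectivity: 1ξ₁ / (2ξ₂) = 2.67 → ξ₁ = 5.34 ξ₂.
Substitute: (2·5.34 + 2) ξ₂ = 115.2 → ξ₂ = 9.089 mol, ξ₁ = 48.54 mol.
Outlet amounts (n = n₀ + Σ ν·ξ):
  A: 392 − 2(48.54) − 2(9.089) = 276.8
  E: 0 + 1(48.54) = 48.54
  F: 0 + 2(9.089) = 18.18
  C: 0 + 2(9.089) = 18.18

18.2 mol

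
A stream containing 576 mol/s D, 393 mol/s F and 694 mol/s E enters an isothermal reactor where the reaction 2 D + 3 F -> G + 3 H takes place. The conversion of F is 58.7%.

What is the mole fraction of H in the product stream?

F reacted = 0.587 × 393 = 230.7 mol/s; ν_F = −3, so ξ = 230.7/3 = 76.9 mol/s.
Outlet amounts (n = n₀ + ν ξ):
  D: 576 − 2(76.9) = 422.2
  F: 393 − 3(76.9) = 162.3
  G: 0 + 1(76.9) = 76.9
  H: 0 + 3(76.9) = 230.7
  E: 694 (inert)
Total out = 1586 mol/s; y_H = 230.7 / 1586 = 0.1454.

0.145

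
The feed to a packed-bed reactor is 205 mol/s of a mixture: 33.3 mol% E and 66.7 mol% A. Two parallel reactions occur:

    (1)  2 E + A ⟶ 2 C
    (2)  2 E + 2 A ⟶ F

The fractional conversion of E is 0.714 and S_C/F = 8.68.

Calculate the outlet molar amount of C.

Conversion of E: E consumed = 0.714 × 68.26 = 48.74 mol/s = 2ξ₁ + 2ξ₂.
Selectivity: 2ξ₁ / (1ξ₂) = 8.68 → ξ₁ = 4.34 ξ₂.
Substitute: (2·4.34 + 2) ξ₂ = 48.74 → ξ₂ = 4.564 mol/s, ξ₁ = 19.81 mol/s.
Outlet amounts (n = n₀ + Σ ν·ξ):
  E: 68.26 − 2(19.81) − 2(4.564) = 19.52
  A: 136.7 − 1(19.81) − 2(4.564) = 107.8
  C: 0 + 2(19.81) = 39.61
  F: 0 + 1(4.564) = 4.564

39.6 mol/s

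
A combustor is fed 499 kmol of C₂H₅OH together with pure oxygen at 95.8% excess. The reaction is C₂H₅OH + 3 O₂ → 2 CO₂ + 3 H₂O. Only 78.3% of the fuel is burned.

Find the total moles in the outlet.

Stoichiometric O₂ = 3 × 499 = 1497 kmol; O₂ fed = 1497 × 1.958 = 2931 kmol.
Fuel reacted = 0.783 × 499 → ξ = 390.7 kmol.
Outlet (n = n₀ + ν ξ):
  C₂H₅OH: 499 − 1(390.7) = 108.3
  O₂: 2931 − 3(390.7) = 1759
  CO₂: 0 + 2(390.7) = 781.4
  H₂O: 0 + 3(390.7) = 1172
Total out = 108.3 + 1759 + 781.4 + 1172 = 3821 kmol.

3820 kmol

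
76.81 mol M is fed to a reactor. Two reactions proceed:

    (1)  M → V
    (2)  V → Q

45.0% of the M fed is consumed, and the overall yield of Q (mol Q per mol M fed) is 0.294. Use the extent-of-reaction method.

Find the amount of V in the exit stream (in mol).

Conversion of M: M consumed = 1ξ₁ = 0.45 × 76.81 → ξ₁ = 34.56 mol.
Yield of Q: 1ξ₂ / 76.81 = 0.294 → ξ₂ = 22.58 mol.
Outlet amounts (n = n₀ + Σ ν·ξ):
  M: 76.81 − 1(34.56) = 42.25
  V: 0 + 1(34.56) − 1(22.58) = 11.98
  Q: 0 + 1(22.58) = 22.58

12 mol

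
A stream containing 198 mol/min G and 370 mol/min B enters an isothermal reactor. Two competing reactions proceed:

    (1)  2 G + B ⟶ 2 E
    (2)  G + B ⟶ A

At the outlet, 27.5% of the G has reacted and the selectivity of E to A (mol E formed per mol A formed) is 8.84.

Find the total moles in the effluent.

Conversion of G: G consumed = 0.275 × 198 = 54.45 mol/min = 2ξ₁ + 1ξ₂.
Selectivity: 2ξ₁ / (1ξ₂) = 8.84 → ξ₁ = 4.42 ξ₂.
Substitute: (2·4.42 + 1) ξ₂ = 54.45 → ξ₂ = 5.534 mol/min, ξ₁ = 24.46 mol/min.
Outlet amounts (n = n₀ + Σ ν·ξ):
  G: 198 − 2(24.46) − 1(5.534) = 143.6
  B: 370 − 1(24.46) − 1(5.534) = 340
  E: 0 + 2(24.46) = 48.92
  A: 0 + 1(5.534) = 5.534
Total out = 143.6 + 340 + 48.92 + 5.534 = 538 mol/min.

538 mol/min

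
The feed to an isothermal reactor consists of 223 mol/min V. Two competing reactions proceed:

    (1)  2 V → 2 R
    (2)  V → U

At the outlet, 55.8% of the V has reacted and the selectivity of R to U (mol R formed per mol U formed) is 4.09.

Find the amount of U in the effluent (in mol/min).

24.4 mol/min

Conversion of V: V consumed = 0.558 × 223 = 124.4 mol/min = 2ξ₁ + 1ξ₂.
Selectivity: 2ξ₁ / (1ξ₂) = 4.09 → ξ₁ = 2.045 ξ₂.
Substitute: (2·2.045 + 1) ξ₂ = 124.4 → ξ₂ = 24.45 mol/min, ξ₁ = 49.99 mol/min.
Outlet amounts (n = n₀ + Σ ν·ξ):
  V: 223 − 2(49.99) − 1(24.45) = 98.57
  R: 0 + 2(49.99) = 99.99
  U: 0 + 1(24.45) = 24.45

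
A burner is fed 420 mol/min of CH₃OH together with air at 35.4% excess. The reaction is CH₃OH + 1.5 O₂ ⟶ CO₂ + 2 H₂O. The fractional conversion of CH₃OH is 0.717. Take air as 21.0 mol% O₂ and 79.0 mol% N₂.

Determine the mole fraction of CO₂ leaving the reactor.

Stoichiometric O₂ = 1.5 × 420 = 630 mol/min; O₂ fed = 630 × 1.354 = 853 mol/min.
N₂ fed = 853 × 79/21 = 3209 mol/min.
Fuel reacted = 0.717 × 420 → ξ = 301.1 mol/min.
Outlet (n = n₀ + ν ξ):
  CH₃OH: 420 − 1(301.1) = 118.9
  O₂: 853 − 1.5(301.1) = 401.3
  N₂: 3209 (inert)
  CO₂: 0 + 1(301.1) = 301.1
  H₂O: 0 + 2(301.1) = 602.3
Total out = 4633 mol/min; y_CO₂ = 301.1 / 4633 = 0.065.

0.065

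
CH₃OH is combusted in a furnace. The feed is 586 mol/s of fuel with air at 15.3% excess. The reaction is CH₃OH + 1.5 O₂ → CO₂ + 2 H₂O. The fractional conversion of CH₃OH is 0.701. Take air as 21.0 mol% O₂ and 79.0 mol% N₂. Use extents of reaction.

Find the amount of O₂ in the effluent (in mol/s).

397 mol/s

Stoichiometric O₂ = 1.5 × 586 = 879 mol/s; O₂ fed = 879 × 1.153 = 1013 mol/s.
N₂ fed = 1013 × 79/21 = 3813 mol/s.
Fuel reacted = 0.701 × 586 → ξ = 410.8 mol/s.
Outlet (n = n₀ + ν ξ):
  CH₃OH: 586 − 1(410.8) = 175.2
  O₂: 1013 − 1.5(410.8) = 397.3
  N₂: 3813 (inert)
  CO₂: 0 + 1(410.8) = 410.8
  H₂O: 0 + 2(410.8) = 821.6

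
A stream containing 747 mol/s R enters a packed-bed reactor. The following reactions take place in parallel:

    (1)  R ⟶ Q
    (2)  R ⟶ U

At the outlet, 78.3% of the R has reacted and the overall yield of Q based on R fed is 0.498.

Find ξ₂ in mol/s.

Yield of Q: 1ξ₁ / 747 = 0.498 → ξ₁ = 372 mol/s.
Conversion of R: 1ξ₁ + 1ξ₂ = 0.783 × 747 = 584.9 → ξ₂ = 212.9 mol/s.
Outlet amounts (n = n₀ + Σ ν·ξ):
  R: 747 − 1(372) − 1(212.9) = 162.1
  Q: 0 + 1(372) = 372
  U: 0 + 1(212.9) = 212.9

ξ₂ = 213 mol/s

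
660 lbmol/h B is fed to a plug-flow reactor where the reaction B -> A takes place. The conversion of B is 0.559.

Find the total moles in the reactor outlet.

660 lbmol/h

B reacted = 0.559 × 660 = 368.9 lbmol/h; ν_B = −1, so ξ = 368.9/1 = 368.9 lbmol/h.
Outlet amounts (n = n₀ + ν ξ):
  B: 660 − 1(368.9) = 291.1
  A: 0 + 1(368.9) = 368.9
Total out = 291.1 + 368.9 = 660 lbmol/h.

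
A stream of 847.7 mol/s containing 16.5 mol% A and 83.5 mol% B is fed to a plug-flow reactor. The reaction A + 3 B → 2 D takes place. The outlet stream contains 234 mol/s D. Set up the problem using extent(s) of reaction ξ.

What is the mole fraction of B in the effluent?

0.581

For D: n = n₀ + 2ξ → 234 = 0 + 2ξ, giving ξ = 117 mol/s.
Outlet amounts (n = n₀ + ν ξ):
  A: 139.9 − 1(117) = 22.87
  B: 707.8 − 3(117) = 356.8
  D: 0 + 2(117) = 234
Total out = 613.7 mol/s; y_B = 356.8 / 613.7 = 0.5814.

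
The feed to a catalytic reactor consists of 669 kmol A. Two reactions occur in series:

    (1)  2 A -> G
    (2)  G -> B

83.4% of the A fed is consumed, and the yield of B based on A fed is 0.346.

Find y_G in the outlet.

Conversion of A: A consumed = 2ξ₁ = 0.834 × 669 → ξ₁ = 279 kmol.
Yield of B: 1ξ₂ / 669 = 0.346 → ξ₂ = 231.5 kmol.
Outlet amounts (n = n₀ + Σ ν·ξ):
  A: 669 − 2(279) = 111.1
  G: 0 + 1(279) − 1(231.5) = 47.5
  B: 0 + 1(231.5) = 231.5
Total out = 390 kmol; y_G = 47.5 / 390 = 0.1218.

0.122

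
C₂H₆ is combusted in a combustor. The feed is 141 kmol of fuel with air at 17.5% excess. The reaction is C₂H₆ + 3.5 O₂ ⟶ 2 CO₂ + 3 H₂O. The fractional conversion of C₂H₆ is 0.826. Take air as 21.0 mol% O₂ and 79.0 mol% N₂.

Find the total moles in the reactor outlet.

Stoichiometric O₂ = 3.5 × 141 = 493.5 kmol; O₂ fed = 493.5 × 1.175 = 579.9 kmol.
N₂ fed = 579.9 × 79/21 = 2181 kmol.
Fuel reacted = 0.826 × 141 → ξ = 116.5 kmol.
Outlet (n = n₀ + ν ξ):
  C₂H₆: 141 − 1(116.5) = 24.53
  O₂: 579.9 − 3.5(116.5) = 172.2
  N₂: 2181 (inert)
  CO₂: 0 + 2(116.5) = 232.9
  H₂O: 0 + 3(116.5) = 349.4
Total out = 24.53 + 172.2 + 2181 + 232.9 + 349.4 = 2960 kmol.

2960 kmol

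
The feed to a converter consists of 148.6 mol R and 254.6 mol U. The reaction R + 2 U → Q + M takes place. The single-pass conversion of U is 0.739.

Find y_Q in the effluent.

U reacted = 0.739 × 254.6 = 188.1 mol; ν_U = −2, so ξ = 188.1/2 = 94.07 mol.
Outlet amounts (n = n₀ + ν ξ):
  R: 148.6 − 1(94.07) = 54.53
  U: 254.6 − 2(94.07) = 66.45
  Q: 0 + 1(94.07) = 94.07
  M: 0 + 1(94.07) = 94.07
Total out = 309.1 mol; y_Q = 94.07 / 309.1 = 0.3043.

0.304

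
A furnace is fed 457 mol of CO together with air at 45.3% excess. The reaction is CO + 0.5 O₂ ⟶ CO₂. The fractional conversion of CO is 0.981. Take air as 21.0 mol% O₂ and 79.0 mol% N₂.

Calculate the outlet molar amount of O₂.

Stoichiometric O₂ = 0.5 × 457 = 228.5 mol; O₂ fed = 228.5 × 1.453 = 332 mol.
N₂ fed = 332 × 79/21 = 1249 mol.
Fuel reacted = 0.981 × 457 → ξ = 448.3 mol.
Outlet (n = n₀ + ν ξ):
  CO: 457 − 1(448.3) = 8.683
  O₂: 332 − 0.5(448.3) = 107.9
  N₂: 1249 (inert)
  CO₂: 0 + 1(448.3) = 448.3

108 mol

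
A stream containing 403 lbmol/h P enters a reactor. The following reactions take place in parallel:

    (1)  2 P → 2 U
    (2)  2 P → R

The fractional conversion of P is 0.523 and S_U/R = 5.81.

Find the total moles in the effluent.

376 lbmol/h

Conversion of P: P consumed = 0.523 × 403 = 210.8 lbmol/h = 2ξ₁ + 2ξ₂.
Selectivity: 2ξ₁ / (1ξ₂) = 5.81 → ξ₁ = 2.905 ξ₂.
Substitute: (2·2.905 + 2) ξ₂ = 210.8 → ξ₂ = 26.99 lbmol/h, ξ₁ = 78.4 lbmol/h.
Outlet amounts (n = n₀ + Σ ν·ξ):
  P: 403 − 2(78.4) − 2(26.99) = 192.2
  U: 0 + 2(78.4) = 156.8
  R: 0 + 1(26.99) = 26.99
Total out = 192.2 + 156.8 + 26.99 = 376 lbmol/h.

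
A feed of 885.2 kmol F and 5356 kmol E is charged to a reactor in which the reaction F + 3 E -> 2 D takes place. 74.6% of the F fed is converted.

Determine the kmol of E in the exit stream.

3370 kmol

F reacted = 0.746 × 885.2 = 660.4 kmol; ν_F = −1, so ξ = 660.4/1 = 660.4 kmol.
Outlet amounts (n = n₀ + ν ξ):
  F: 885.2 − 1(660.4) = 224.8
  E: 5356 − 3(660.4) = 3375
  D: 0 + 2(660.4) = 1321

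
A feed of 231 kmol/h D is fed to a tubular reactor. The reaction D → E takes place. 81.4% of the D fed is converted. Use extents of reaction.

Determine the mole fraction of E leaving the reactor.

D reacted = 0.814 × 231 = 188 kmol/h; ν_D = −1, so ξ = 188/1 = 188 kmol/h.
Outlet amounts (n = n₀ + ν ξ):
  D: 231 − 1(188) = 42.97
  E: 0 + 1(188) = 188
Total out = 231 kmol/h; y_E = 188 / 231 = 0.814.

0.814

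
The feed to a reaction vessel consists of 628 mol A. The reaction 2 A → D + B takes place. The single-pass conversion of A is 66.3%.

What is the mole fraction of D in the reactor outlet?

0.332

A reacted = 0.663 × 628 = 416.4 mol; ν_A = −2, so ξ = 416.4/2 = 208.2 mol.
Outlet amounts (n = n₀ + ν ξ):
  A: 628 − 2(208.2) = 211.6
  D: 0 + 1(208.2) = 208.2
  B: 0 + 1(208.2) = 208.2
Total out = 628 mol; y_D = 208.2 / 628 = 0.3315.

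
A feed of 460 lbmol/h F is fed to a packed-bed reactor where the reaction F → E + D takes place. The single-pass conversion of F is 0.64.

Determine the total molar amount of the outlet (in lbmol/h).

754 lbmol/h

F reacted = 0.64 × 460 = 294.4 lbmol/h; ν_F = −1, so ξ = 294.4/1 = 294.4 lbmol/h.
Outlet amounts (n = n₀ + ν ξ):
  F: 460 − 1(294.4) = 165.6
  E: 0 + 1(294.4) = 294.4
  D: 0 + 1(294.4) = 294.4
Total out = 165.6 + 294.4 + 294.4 = 754.4 lbmol/h.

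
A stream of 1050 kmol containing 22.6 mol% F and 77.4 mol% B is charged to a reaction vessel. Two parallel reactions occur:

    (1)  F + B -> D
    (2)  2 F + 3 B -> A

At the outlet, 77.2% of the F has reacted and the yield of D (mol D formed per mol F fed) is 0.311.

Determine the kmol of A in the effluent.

Yield of D: 1ξ₁ / 237.3 = 0.311 → ξ₁ = 73.8 kmol.
Conversion of F: 1ξ₁ + 2ξ₂ = 0.772 × 237.3 = 183.2 → ξ₂ = 54.7 kmol.
Outlet amounts (n = n₀ + Σ ν·ξ):
  F: 237.3 − 1(73.8) − 2(54.7) = 54.1
  B: 812.7 − 1(73.8) − 3(54.7) = 574.8
  D: 0 + 1(73.8) = 73.8
  A: 0 + 1(54.7) = 54.7

54.7 kmol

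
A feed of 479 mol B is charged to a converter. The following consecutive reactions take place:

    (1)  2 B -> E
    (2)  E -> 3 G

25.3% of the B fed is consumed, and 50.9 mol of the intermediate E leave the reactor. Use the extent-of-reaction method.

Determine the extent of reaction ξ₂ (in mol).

ξ₂ = 9.69 mol

Conversion of B: B consumed = 2ξ₁ = 0.253 × 479 → ξ₁ = 60.59 mol.
E balance: n_E = 0 + 1ξ₁ − 1ξ₂ = 50.9 → ξ₂ = (1·60.59 − 50.9)/1 = 9.694 mol.
Outlet amounts (n = n₀ + Σ ν·ξ):
  B: 479 − 2(60.59) = 357.8
  E: 0 + 1(60.59) − 1(9.694) = 50.9
  G: 0 + 3(9.694) = 29.08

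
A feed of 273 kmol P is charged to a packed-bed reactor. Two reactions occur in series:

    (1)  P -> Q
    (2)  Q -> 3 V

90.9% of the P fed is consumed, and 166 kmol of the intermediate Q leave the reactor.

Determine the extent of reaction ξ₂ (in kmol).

Conversion of P: P consumed = 1ξ₁ = 0.909 × 273 → ξ₁ = 248.2 kmol.
Q balance: n_Q = 0 + 1ξ₁ − 1ξ₂ = 166 → ξ₂ = (1·248.2 − 166)/1 = 82.16 kmol.
Outlet amounts (n = n₀ + Σ ν·ξ):
  P: 273 − 1(248.2) = 24.84
  Q: 0 + 1(248.2) − 1(82.16) = 166
  V: 0 + 3(82.16) = 246.5

ξ₂ = 82.2 kmol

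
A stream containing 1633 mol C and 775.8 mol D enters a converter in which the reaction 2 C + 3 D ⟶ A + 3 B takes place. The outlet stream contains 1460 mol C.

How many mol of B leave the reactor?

260 mol

For C: n = n₀ − 2ξ → 1460 = 1633 − 2ξ, giving ξ = 86.5 mol.
Outlet amounts (n = n₀ + ν ξ):
  C: 1633 − 2(86.5) = 1460
  D: 775.8 − 3(86.5) = 516.3
  A: 0 + 1(86.5) = 86.5
  B: 0 + 3(86.5) = 259.5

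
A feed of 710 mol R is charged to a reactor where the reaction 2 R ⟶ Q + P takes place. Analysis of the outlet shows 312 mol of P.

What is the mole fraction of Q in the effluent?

0.439

For P: n = n₀ + 1ξ → 312 = 0 + 1ξ, giving ξ = 312 mol.
Outlet amounts (n = n₀ + ν ξ):
  R: 710 − 2(312) = 86
  Q: 0 + 1(312) = 312
  P: 0 + 1(312) = 312
Total out = 710 mol; y_Q = 312 / 710 = 0.4394.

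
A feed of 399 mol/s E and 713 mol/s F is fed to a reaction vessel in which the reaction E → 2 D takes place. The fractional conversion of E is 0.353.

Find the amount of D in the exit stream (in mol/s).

282 mol/s

E reacted = 0.353 × 399 = 140.8 mol/s; ν_E = −1, so ξ = 140.8/1 = 140.8 mol/s.
Outlet amounts (n = n₀ + ν ξ):
  E: 399 − 1(140.8) = 258.2
  D: 0 + 2(140.8) = 281.7
  F: 713 (inert)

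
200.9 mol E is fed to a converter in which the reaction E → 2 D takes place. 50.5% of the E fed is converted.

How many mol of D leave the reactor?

E reacted = 0.505 × 200.9 = 101.5 mol; ν_E = −1, so ξ = 101.5/1 = 101.5 mol.
Outlet amounts (n = n₀ + ν ξ):
  E: 200.9 − 1(101.5) = 99.45
  D: 0 + 2(101.5) = 202.9

203 mol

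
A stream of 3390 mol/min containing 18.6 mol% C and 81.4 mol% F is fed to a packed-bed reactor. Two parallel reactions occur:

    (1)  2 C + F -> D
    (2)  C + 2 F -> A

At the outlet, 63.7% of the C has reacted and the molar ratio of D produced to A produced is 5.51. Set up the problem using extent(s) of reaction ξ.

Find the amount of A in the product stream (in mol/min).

Conversion of C: C consumed = 0.637 × 630.5 = 401.7 mol/min = 2ξ₁ + 1ξ₂.
Selectivity: 1ξ₁ / (1ξ₂) = 5.51 → ξ₁ = 5.51 ξ₂.
Substitute: (2·5.51 + 1) ξ₂ = 401.7 → ξ₂ = 33.42 mol/min, ξ₁ = 184.1 mol/min.
Outlet amounts (n = n₀ + Σ ν·ξ):
  C: 630.5 − 2(184.1) − 1(33.42) = 228.9
  F: 2759 − 1(184.1) − 2(33.42) = 2509
  D: 0 + 1(184.1) = 184.1
  A: 0 + 1(33.42) = 33.42

33.4 mol/min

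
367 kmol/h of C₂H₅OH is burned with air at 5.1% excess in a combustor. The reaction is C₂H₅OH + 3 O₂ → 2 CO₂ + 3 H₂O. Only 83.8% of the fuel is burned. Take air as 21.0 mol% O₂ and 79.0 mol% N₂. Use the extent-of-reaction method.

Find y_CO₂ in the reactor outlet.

Stoichiometric O₂ = 3 × 367 = 1101 kmol/h; O₂ fed = 1101 × 1.051 = 1157 kmol/h.
N₂ fed = 1157 × 79/21 = 4353 kmol/h.
Fuel reacted = 0.838 × 367 → ξ = 307.5 kmol/h.
Outlet (n = n₀ + ν ξ):
  C₂H₅OH: 367 − 1(307.5) = 59.45
  O₂: 1157 − 3(307.5) = 234.5
  N₂: 4353 (inert)
  CO₂: 0 + 2(307.5) = 615.1
  H₂O: 0 + 3(307.5) = 922.6
Total out = 6185 kmol/h; y_CO₂ = 615.1 / 6185 = 0.09945.

0.0995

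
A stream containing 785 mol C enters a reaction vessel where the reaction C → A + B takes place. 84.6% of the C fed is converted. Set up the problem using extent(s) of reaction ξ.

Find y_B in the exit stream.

C reacted = 0.846 × 785 = 664.1 mol; ν_C = −1, so ξ = 664.1/1 = 664.1 mol.
Outlet amounts (n = n₀ + ν ξ):
  C: 785 − 1(664.1) = 120.9
  A: 0 + 1(664.1) = 664.1
  B: 0 + 1(664.1) = 664.1
Total out = 1449 mol; y_B = 664.1 / 1449 = 0.4583.

0.458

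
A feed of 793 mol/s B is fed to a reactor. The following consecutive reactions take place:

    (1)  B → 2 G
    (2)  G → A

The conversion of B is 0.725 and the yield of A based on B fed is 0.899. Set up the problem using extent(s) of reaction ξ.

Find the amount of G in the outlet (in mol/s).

Conversion of B: B consumed = 1ξ₁ = 0.725 × 793 → ξ₁ = 574.9 mol/s.
Yield of A: 1ξ₂ / 793 = 0.899 → ξ₂ = 712.9 mol/s.
Outlet amounts (n = n₀ + Σ ν·ξ):
  B: 793 − 1(574.9) = 218.1
  G: 0 + 2(574.9) − 1(712.9) = 436.9
  A: 0 + 1(712.9) = 712.9

437 mol/s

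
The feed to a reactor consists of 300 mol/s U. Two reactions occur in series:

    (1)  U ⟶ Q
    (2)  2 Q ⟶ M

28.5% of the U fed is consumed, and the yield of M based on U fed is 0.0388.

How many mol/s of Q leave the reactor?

Conversion of U: U consumed = 1ξ₁ = 0.285 × 300 → ξ₁ = 85.5 mol/s.
Yield of M: 1ξ₂ / 300 = 0.0388 → ξ₂ = 11.64 mol/s.
Outlet amounts (n = n₀ + Σ ν·ξ):
  U: 300 − 1(85.5) = 214.5
  Q: 0 + 1(85.5) − 2(11.64) = 62.22
  M: 0 + 1(11.64) = 11.64

62.2 mol/s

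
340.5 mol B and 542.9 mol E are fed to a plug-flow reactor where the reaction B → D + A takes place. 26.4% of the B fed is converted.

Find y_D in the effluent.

B reacted = 0.264 × 340.5 = 89.89 mol; ν_B = −1, so ξ = 89.89/1 = 89.89 mol.
Outlet amounts (n = n₀ + ν ξ):
  B: 340.5 − 1(89.89) = 250.6
  D: 0 + 1(89.89) = 89.89
  A: 0 + 1(89.89) = 89.89
  E: 542.9 (inert)
Total out = 973.3 mol; y_D = 89.89 / 973.3 = 0.09236.

0.0924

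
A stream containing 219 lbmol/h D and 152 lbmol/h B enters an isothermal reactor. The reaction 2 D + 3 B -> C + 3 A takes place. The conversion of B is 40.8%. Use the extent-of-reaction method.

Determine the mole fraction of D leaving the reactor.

0.507

B reacted = 0.408 × 152 = 62.02 lbmol/h; ν_B = −3, so ξ = 62.02/3 = 20.67 lbmol/h.
Outlet amounts (n = n₀ + ν ξ):
  D: 219 − 2(20.67) = 177.7
  B: 152 − 3(20.67) = 89.98
  C: 0 + 1(20.67) = 20.67
  A: 0 + 3(20.67) = 62.02
Total out = 350.3 lbmol/h; y_D = 177.7 / 350.3 = 0.5071.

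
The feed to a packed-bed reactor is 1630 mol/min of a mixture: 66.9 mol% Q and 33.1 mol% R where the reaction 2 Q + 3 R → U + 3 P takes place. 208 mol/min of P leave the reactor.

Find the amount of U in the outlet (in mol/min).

For P: n = n₀ + 3ξ → 208 = 0 + 3ξ, giving ξ = 69.33 mol/min.
Outlet amounts (n = n₀ + ν ξ):
  Q: 1090 − 2(69.33) = 951.8
  R: 539.5 − 3(69.33) = 331.5
  U: 0 + 1(69.33) = 69.33
  P: 0 + 3(69.33) = 208

69.3 mol/min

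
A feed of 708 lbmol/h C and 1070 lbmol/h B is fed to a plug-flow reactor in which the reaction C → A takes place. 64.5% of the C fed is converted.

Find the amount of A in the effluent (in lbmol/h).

457 lbmol/h

C reacted = 0.645 × 708 = 456.7 lbmol/h; ν_C = −1, so ξ = 456.7/1 = 456.7 lbmol/h.
Outlet amounts (n = n₀ + ν ξ):
  C: 708 − 1(456.7) = 251.3
  A: 0 + 1(456.7) = 456.7
  B: 1070 (inert)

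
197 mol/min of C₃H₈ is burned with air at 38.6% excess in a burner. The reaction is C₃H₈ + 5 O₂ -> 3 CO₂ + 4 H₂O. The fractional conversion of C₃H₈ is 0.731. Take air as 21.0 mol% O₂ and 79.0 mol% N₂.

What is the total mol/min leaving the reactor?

Stoichiometric O₂ = 5 × 197 = 985 mol/min; O₂ fed = 985 × 1.386 = 1365 mol/min.
N₂ fed = 1365 × 79/21 = 5136 mol/min.
Fuel reacted = 0.731 × 197 → ξ = 144 mol/min.
Outlet (n = n₀ + ν ξ):
  C₃H₈: 197 − 1(144) = 52.99
  O₂: 1365 − 5(144) = 645.2
  N₂: 5136 (inert)
  CO₂: 0 + 3(144) = 432
  H₂O: 0 + 4(144) = 576
Total out = 52.99 + 645.2 + 5136 + 432 + 576 = 6842 mol/min.

6840 mol/min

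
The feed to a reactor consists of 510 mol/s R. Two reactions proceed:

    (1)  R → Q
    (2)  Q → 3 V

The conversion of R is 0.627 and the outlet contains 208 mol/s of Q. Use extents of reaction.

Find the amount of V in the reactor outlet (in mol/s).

335 mol/s

Conversion of R: R consumed = 1ξ₁ = 0.627 × 510 → ξ₁ = 319.8 mol/s.
Q balance: n_Q = 0 + 1ξ₁ − 1ξ₂ = 208 → ξ₂ = (1·319.8 − 208)/1 = 111.8 mol/s.
Outlet amounts (n = n₀ + Σ ν·ξ):
  R: 510 − 1(319.8) = 190.2
  Q: 0 + 1(319.8) − 1(111.8) = 208
  V: 0 + 3(111.8) = 335.3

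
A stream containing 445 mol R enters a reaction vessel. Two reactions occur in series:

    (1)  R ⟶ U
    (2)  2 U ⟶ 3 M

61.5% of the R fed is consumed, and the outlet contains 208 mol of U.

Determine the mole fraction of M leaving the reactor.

0.206

Conversion of R: R consumed = 1ξ₁ = 0.615 × 445 → ξ₁ = 273.7 mol.
U balance: n_U = 0 + 1ξ₁ − 2ξ₂ = 208 → ξ₂ = (1·273.7 − 208)/2 = 32.84 mol.
Outlet amounts (n = n₀ + Σ ν·ξ):
  R: 445 − 1(273.7) = 171.3
  U: 0 + 1(273.7) − 2(32.84) = 208
  M: 0 + 3(32.84) = 98.51
Total out = 477.8 mol; y_M = 98.51 / 477.8 = 0.2062.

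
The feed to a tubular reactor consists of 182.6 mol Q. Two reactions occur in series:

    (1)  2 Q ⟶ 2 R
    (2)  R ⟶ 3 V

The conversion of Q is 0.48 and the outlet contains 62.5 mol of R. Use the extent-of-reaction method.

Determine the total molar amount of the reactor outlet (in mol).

Conversion of Q: Q consumed = 2ξ₁ = 0.48 × 182.6 → ξ₁ = 43.82 mol.
R balance: n_R = 0 + 2ξ₁ − 1ξ₂ = 62.5 → ξ₂ = (2·43.82 − 62.5)/1 = 25.15 mol.
Outlet amounts (n = n₀ + Σ ν·ξ):
  Q: 182.6 − 2(43.82) = 94.95
  R: 0 + 2(43.82) − 1(25.15) = 62.5
  V: 0 + 3(25.15) = 75.44
Total out = 94.95 + 62.5 + 75.44 = 232.9 mol.

233 mol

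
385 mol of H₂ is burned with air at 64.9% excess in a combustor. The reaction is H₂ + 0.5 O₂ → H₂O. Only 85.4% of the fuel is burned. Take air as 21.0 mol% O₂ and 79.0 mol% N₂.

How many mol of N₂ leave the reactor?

Stoichiometric O₂ = 0.5 × 385 = 192.5 mol; O₂ fed = 192.5 × 1.649 = 317.4 mol.
N₂ fed = 317.4 × 79/21 = 1194 mol.
Fuel reacted = 0.854 × 385 → ξ = 328.8 mol.
Outlet (n = n₀ + ν ξ):
  H₂: 385 − 1(328.8) = 56.21
  O₂: 317.4 − 0.5(328.8) = 153
  N₂: 1194 (inert)
  H₂O: 0 + 1(328.8) = 328.8

1190 mol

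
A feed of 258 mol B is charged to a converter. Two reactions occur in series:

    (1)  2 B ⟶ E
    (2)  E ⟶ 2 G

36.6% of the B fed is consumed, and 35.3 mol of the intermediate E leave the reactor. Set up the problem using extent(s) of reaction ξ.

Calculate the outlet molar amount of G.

23.8 mol

Conversion of B: B consumed = 2ξ₁ = 0.366 × 258 → ξ₁ = 47.21 mol.
E balance: n_E = 0 + 1ξ₁ − 1ξ₂ = 35.3 → ξ₂ = (1·47.21 − 35.3)/1 = 11.91 mol.
Outlet amounts (n = n₀ + Σ ν·ξ):
  B: 258 − 2(47.21) = 163.6
  E: 0 + 1(47.21) − 1(11.91) = 35.3
  G: 0 + 2(11.91) = 23.83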